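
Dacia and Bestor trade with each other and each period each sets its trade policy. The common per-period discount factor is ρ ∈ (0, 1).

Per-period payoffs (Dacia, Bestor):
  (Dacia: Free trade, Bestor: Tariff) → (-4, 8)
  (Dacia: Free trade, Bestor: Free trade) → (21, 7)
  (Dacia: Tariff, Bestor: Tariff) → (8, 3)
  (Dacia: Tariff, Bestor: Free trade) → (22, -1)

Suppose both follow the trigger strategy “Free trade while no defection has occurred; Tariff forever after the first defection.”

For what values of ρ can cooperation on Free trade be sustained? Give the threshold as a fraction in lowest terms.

Dacia's threshold: (22−21)/(22−8) = 1/14.
Bestor's threshold: (8−7)/(8−3) = 1/5.
1/14 < 1/5, so Bestor binds and ρ* = 1/5.

1/5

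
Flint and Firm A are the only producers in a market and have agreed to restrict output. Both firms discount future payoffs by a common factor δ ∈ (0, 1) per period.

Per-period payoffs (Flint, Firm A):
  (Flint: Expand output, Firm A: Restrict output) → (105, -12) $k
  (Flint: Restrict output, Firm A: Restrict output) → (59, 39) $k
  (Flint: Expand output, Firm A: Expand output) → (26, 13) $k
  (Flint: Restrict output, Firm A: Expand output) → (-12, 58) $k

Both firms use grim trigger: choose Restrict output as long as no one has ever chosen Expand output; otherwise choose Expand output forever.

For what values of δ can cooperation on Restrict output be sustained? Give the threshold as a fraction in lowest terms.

46/79

Flint's threshold: (105−59)/(105−26) = 46/79.
Firm A's threshold: (58−39)/(58−13) = 19/45.
46/79 > 19/45, so Flint binds and δ* = 46/79.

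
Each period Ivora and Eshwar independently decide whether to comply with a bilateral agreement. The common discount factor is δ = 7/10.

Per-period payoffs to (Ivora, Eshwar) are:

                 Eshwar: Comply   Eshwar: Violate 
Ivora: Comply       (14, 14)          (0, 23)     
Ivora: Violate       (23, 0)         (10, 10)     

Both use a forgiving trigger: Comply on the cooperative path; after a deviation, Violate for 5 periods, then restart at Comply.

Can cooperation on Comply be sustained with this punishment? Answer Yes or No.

Comparing payoff streams over the 6 periods until play realigns: cooperate → 14(1+δ+…+δ^5); deviate → 23 + 10(δ+…+δ^5).
Cooperation is sustained iff (14−10)(δ+…+δ^5) ≥ 23−14.
δ+…+δ^5 = 7/10·(1−(7/10)^5)/(1−7/10) = 1.9412, and (23−14)/(14−10) = 2.2500.
1.9412 < 2.2500, so cooperation is not sustainable.

No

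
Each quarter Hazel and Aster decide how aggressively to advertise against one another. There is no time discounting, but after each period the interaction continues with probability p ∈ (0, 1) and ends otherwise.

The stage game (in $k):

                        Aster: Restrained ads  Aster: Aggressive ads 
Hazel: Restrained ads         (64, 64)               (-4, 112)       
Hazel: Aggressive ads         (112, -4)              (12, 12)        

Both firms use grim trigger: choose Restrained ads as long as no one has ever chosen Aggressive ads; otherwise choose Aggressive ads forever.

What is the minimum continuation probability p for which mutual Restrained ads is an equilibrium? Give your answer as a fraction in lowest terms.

12/25

With no time discounting, the continuation probability p plays the role of the discount factor.
Grim-trigger IC: 64/(1−p) ≥ 112 + 12p/(1−p) ⇒ p ≥ (112−64)/(112−12) = 12/25.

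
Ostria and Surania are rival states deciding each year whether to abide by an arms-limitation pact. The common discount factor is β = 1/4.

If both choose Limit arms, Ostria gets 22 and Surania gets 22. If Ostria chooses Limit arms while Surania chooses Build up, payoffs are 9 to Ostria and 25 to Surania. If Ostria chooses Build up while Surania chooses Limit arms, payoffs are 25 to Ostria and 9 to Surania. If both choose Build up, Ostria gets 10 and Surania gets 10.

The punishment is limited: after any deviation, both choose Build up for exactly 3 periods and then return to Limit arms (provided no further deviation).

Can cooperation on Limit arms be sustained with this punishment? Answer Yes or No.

IC: β+…+β^3 ≥ (25−22)/(22−10) = 1/4.
At β = 1/4: partial sum = 0.3281 ≥ 0.2500. Cooperation sustainable.

Yes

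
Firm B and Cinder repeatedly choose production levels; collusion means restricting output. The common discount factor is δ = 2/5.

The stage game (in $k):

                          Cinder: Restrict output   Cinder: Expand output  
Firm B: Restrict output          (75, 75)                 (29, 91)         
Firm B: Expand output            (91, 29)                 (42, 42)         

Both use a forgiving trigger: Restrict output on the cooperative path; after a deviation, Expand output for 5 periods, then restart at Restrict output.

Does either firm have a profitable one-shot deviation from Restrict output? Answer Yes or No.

No

Comparing payoff streams over the 6 periods until play realigns: cooperate → 75(1+δ+…+δ^5); deviate → 91 + 42(δ+…+δ^5).
Cooperation is sustained iff (75−42)(δ+…+δ^5) ≥ 91−75.
δ+…+δ^5 = 2/5·(1−(2/5)^5)/(1−2/5) = 0.6598, and (91−75)/(75−42) = 0.4848.
0.6598 ≥ 0.4848, so cooperation is sustainable.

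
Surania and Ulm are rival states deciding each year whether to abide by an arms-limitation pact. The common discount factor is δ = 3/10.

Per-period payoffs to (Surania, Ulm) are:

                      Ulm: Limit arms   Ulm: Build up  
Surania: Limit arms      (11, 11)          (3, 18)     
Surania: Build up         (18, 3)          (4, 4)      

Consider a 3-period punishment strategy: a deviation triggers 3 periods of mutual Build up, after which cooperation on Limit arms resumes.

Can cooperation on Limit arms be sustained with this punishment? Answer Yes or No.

No

Comparing payoff streams over the 4 periods until play realigns: cooperate → 11(1+δ+…+δ^3); deviate → 18 + 4(δ+…+δ^3).
Cooperation is sustained iff (11−4)(δ+…+δ^3) ≥ 18−11.
δ+…+δ^3 = 3/10·(1−(3/10)^3)/(1−3/10) = 0.4170, and (18−11)/(11−4) = 1.0000.
0.4170 < 1.0000, so cooperation is not sustainable.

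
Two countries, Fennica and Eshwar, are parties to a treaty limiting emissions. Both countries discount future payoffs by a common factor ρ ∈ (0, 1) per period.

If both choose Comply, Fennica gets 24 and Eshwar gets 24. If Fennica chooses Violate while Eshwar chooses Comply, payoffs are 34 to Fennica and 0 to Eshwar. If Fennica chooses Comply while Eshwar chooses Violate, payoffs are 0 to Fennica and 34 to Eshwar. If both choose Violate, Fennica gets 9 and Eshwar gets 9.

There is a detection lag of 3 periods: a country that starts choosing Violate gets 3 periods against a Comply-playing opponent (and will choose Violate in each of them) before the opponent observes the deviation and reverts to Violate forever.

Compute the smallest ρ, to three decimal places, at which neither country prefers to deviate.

0.737

A deviator earns 34 for 3 periods, then 9 forever; cooperating earns 24 forever. Multiplying the IC by (1−ρ):
24 ≥ 34(1−ρ^3) + 9ρ^3, so 25·ρ^3 ≥ 10 and ρ^3 ≥ 2/5.
ρ ≥ (2/5)^(1/3) ≈ 0.737.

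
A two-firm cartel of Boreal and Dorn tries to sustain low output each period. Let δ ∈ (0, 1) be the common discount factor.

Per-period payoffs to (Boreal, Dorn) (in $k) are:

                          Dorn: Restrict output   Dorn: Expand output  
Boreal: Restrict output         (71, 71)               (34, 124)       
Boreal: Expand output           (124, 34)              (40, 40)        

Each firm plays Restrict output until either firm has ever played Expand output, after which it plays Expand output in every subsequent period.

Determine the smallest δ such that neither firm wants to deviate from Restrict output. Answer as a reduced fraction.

Under grim trigger the critical discount factor is (T−C)/(T−P) with T = 124, C = 71, P = 40.
δ* = (124−71)/(124−40) = 53/84.

53/84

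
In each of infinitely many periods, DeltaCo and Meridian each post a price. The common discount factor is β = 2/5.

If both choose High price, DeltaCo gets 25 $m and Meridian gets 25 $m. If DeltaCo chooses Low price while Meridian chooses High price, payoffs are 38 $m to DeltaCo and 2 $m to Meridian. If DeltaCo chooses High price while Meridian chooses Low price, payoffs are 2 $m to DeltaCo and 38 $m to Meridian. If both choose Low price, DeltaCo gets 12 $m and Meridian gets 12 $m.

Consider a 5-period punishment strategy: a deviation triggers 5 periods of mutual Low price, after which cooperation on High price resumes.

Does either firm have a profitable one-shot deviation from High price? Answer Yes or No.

Yes

IC: β+…+β^5 ≥ (38−25)/(25−12) = 1.
At β = 2/5: partial sum = 0.6598 < 1.0000. Cooperation not sustainable.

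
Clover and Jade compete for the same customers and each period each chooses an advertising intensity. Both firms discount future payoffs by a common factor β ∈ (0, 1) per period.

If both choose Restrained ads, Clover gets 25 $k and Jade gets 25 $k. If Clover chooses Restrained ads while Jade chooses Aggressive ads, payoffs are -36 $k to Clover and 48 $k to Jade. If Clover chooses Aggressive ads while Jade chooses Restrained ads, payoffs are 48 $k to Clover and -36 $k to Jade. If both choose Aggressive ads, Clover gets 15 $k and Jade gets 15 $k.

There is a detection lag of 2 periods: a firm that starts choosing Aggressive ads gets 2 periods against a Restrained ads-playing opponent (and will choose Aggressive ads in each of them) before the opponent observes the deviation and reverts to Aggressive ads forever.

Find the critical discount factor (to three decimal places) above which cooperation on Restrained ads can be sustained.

0.835

A deviator earns 48 for 2 periods, then 15 forever; cooperating earns 25 forever. Multiplying the IC by (1−β):
25 ≥ 48(1−β^2) + 15β^2, so 33·β^2 ≥ 23 and β^2 ≥ 23/33.
β ≥ (23/33)^(1/2) ≈ 0.835.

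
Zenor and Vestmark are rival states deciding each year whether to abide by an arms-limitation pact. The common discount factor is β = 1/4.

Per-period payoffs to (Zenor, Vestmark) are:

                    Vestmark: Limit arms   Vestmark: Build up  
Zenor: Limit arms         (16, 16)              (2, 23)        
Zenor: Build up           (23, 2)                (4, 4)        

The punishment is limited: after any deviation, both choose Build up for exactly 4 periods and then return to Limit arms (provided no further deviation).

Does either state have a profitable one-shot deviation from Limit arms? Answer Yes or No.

Yes

IC: β+…+β^4 ≥ (23−16)/(16−4) = 7/12.
At β = 1/4: partial sum = 0.3320 < 0.5833. Cooperation not sustainable.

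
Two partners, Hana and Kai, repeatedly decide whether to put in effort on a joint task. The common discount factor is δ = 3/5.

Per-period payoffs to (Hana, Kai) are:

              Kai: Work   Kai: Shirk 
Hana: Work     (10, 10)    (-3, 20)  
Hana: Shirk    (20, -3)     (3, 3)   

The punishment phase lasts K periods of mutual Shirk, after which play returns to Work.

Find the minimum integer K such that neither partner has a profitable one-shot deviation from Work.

6

IC: δ(1−δ^K)/(1−δ) ≥ (20−10)/(10−3) = 10/7.
With δ = 3/5: need 1 − δ^K ≥ 10/7·(1−3/5)/(3/5), i.e. δ^K ≤ 0.0476.
Since (3/5)^5 = 0.0778 and (3/5)^6 = 0.0467, the smallest such K is 6.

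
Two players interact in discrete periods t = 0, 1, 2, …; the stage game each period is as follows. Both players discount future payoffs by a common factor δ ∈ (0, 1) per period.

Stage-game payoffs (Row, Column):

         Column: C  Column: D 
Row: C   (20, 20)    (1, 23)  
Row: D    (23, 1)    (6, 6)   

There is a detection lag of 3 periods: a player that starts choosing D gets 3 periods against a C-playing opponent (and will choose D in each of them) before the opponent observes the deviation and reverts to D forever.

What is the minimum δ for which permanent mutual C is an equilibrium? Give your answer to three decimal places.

The best deviation is to choose D for all 3 undetected periods, earning 23 each, then 6 forever once detected.
Deviation value: 23(1−δ^3)/(1−δ) + 6δ^3/(1−δ); cooperation value: 20/(1−δ).
IC: 20 ≥ 23(1−δ^3) + 6δ^3 = 23 − 17δ^3.
So δ^3 ≥ 3/17, giving δ ≥ (3/17)^(1/3) ≈ 0.561.

0.561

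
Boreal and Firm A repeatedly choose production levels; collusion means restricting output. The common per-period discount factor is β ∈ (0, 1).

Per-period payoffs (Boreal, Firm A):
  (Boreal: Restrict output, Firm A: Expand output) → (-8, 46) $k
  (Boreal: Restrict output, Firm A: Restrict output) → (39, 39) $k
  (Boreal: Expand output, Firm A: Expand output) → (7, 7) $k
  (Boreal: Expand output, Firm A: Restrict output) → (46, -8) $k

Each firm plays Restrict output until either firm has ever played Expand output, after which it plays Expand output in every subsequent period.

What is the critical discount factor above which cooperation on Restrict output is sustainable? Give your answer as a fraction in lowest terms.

7/39

39/(1−β) ≥ 46 + 7β/(1−β)
39 ≥ 46 − 39β
β ≥ 7/39.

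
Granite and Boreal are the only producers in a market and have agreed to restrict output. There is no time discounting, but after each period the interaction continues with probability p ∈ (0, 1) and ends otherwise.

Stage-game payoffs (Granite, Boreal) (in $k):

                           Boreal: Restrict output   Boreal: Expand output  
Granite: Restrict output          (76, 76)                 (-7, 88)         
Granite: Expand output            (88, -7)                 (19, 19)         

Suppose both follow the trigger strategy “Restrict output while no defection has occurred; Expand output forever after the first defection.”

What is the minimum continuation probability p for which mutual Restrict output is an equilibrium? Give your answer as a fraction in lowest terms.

Expected cooperation value is 76 + p·76 + p²·76 + … = 76/(1−p); deviation gives 88 + p·19/(1−p).
76 ≥ 88(1−p) + 19p ⇒ 69p ≥ 12 ⇒ p ≥ 12/69 = 4/23.

4/23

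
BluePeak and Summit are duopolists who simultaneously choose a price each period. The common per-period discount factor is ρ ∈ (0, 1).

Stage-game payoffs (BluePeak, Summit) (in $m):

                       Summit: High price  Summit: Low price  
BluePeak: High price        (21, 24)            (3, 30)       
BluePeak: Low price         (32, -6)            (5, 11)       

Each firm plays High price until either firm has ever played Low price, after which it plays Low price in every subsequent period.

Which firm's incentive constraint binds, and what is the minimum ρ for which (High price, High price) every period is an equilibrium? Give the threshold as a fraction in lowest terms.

BluePeak; ρ ≥ 11/27

BluePeak's threshold: (32−21)/(32−5) = 11/27.
Summit's threshold: (30−24)/(30−11) = 6/19.
11/27 > 6/19, so BluePeak binds and ρ* = 11/27.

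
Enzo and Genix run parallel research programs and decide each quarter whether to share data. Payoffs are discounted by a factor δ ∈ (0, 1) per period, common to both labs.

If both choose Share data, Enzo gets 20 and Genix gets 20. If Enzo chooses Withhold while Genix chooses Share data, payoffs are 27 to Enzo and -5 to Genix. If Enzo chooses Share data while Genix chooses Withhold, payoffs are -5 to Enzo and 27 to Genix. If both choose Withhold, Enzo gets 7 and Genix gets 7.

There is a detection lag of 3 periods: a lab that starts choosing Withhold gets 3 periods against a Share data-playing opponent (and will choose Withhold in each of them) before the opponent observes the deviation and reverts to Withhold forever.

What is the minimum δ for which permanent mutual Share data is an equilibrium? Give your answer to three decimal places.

A deviator earns 27 for 3 periods, then 7 forever; cooperating earns 20 forever. Multiplying the IC by (1−δ):
20 ≥ 27(1−δ^3) + 7δ^3, so 20·δ^3 ≥ 7 and δ^3 ≥ 7/20.
δ ≥ (7/20)^(1/3) ≈ 0.705.

0.705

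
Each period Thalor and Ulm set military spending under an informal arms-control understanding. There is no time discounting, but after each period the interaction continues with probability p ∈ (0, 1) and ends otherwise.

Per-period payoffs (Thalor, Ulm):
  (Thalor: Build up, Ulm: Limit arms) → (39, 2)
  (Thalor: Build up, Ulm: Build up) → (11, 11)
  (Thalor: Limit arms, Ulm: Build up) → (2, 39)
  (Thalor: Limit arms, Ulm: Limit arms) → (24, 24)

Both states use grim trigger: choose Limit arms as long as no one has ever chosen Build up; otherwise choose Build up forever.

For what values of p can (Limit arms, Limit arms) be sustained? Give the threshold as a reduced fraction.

With no time discounting, the continuation probability p plays the role of the discount factor.
Grim-trigger IC: 24/(1−p) ≥ 39 + 11p/(1−p) ⇒ p ≥ (39−24)/(39−11) = 15/28.

15/28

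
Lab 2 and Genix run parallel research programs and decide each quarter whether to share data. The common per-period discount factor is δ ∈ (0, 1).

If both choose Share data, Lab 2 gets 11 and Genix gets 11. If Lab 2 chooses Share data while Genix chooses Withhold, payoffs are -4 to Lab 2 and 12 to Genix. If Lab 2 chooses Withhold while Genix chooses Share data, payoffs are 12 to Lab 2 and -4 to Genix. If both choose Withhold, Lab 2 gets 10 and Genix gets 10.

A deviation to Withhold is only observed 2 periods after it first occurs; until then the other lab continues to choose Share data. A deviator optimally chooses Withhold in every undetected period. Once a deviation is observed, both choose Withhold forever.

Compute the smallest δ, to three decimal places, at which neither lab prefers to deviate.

0.707

Deviating for the 2 undetected periods gains 12−11 = 1 per period over cooperation, then loses 11−10 = 1 per period forever once punishment starts.
Gain: 1(1 + δ + … + δ^1); loss: 1·δ^2/(1−δ).
No profitable deviation ⇔ 1(1−δ^2) ≤ 1·δ^2, i.e. δ^2 ≥ 1/(1+1) = 1/2.
Hence δ ≥ (1/2)^(1/2) ≈ 0.707.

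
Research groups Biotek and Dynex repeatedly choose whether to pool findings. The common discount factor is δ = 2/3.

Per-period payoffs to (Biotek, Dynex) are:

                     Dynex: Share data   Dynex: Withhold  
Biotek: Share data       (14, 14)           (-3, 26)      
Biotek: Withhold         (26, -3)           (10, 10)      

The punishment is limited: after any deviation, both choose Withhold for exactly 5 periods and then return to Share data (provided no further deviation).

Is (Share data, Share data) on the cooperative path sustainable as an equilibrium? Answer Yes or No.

No

Comparing payoff streams over the 6 periods until play realigns: cooperate → 14(1+δ+…+δ^5); deviate → 26 + 10(δ+…+δ^5).
Cooperation is sustained iff (14−10)(δ+…+δ^5) ≥ 26−14.
δ+…+δ^5 = 2/3·(1−(2/3)^5)/(1−2/3) = 1.7366, and (26−14)/(14−10) = 3.0000.
1.7366 < 3.0000, so cooperation is not sustainable.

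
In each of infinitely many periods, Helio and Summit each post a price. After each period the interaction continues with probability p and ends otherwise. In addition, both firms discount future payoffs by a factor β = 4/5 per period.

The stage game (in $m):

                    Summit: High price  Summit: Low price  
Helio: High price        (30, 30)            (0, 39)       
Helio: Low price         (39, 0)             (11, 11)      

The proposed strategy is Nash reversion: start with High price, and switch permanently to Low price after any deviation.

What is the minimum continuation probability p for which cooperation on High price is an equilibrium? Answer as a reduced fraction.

45/112

With continuation probability p and discount β, the effective per-period discount factor is βp.
Grim-trigger IC: βp ≥ (39−30)/(39−11) = 9/28.
So p ≥ (9/28)/(4/5) = 45/112.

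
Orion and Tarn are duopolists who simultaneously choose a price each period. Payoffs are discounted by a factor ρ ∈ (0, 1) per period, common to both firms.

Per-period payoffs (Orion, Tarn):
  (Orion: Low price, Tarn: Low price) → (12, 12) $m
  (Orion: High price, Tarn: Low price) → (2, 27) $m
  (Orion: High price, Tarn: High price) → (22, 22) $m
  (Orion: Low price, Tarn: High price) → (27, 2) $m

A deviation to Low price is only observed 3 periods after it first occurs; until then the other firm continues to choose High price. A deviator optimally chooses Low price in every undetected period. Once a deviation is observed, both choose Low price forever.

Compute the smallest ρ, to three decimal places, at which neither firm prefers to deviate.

The best deviation is to choose Low price for all 3 undetected periods, earning 27 each, then 12 forever once detected.
Deviation value: 27(1−ρ^3)/(1−ρ) + 12ρ^3/(1−ρ); cooperation value: 22/(1−ρ).
IC: 22 ≥ 27(1−ρ^3) + 12ρ^3 = 27 − 15ρ^3.
So ρ^3 ≥ 5/15 = 1/3, giving ρ ≥ (1/3)^(1/3) ≈ 0.693.

0.693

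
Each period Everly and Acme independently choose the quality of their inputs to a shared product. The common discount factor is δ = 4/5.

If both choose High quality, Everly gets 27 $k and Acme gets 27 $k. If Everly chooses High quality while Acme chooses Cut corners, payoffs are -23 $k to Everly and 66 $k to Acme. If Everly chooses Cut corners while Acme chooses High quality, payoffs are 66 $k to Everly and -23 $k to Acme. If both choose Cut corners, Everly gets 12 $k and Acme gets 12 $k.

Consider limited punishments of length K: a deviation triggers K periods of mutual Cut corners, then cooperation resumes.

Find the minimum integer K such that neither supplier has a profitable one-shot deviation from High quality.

5

Need Σ_{k=1}^{K} δ^k ≥ (66−27)/(27−12) = 2.6000 at δ = 4/5.
At K = 4 the sum is 2.3616 < 2.6000; at K = 5 it is 2.6893 ≥ 2.6000.
So the minimum punishment length is K = 5.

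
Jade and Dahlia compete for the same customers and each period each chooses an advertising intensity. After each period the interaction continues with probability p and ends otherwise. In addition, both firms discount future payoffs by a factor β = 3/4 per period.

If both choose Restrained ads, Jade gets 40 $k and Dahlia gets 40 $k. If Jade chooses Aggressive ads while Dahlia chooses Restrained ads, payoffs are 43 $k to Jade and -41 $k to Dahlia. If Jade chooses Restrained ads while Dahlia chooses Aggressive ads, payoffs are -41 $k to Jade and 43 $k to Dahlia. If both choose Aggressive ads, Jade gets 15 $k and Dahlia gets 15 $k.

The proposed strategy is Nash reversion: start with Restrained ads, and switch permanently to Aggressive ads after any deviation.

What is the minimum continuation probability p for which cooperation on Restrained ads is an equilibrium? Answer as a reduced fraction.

With continuation probability p and discount β, the effective per-period discount factor is βp.
Grim-trigger IC: βp ≥ (43−40)/(43−15) = 3/28.
So p ≥ (3/28)/(3/4) = 1/7.

1/7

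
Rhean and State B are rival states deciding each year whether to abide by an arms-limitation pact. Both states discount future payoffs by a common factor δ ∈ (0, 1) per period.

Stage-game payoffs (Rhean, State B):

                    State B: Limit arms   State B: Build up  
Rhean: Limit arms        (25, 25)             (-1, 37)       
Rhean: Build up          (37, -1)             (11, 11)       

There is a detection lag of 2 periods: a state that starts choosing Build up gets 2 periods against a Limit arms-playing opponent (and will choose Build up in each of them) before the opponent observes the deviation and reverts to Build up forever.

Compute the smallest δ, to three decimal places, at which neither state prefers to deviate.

Deviating for the 2 undetected periods gains 37−25 = 12 per period over cooperation, then loses 25−11 = 14 per period forever once punishment starts.
Gain: 12(1 + δ + … + δ^1); loss: 14·δ^2/(1−δ).
No profitable deviation ⇔ 12(1−δ^2) ≤ 14·δ^2, i.e. δ^2 ≥ 12/(12+14) = 6/13.
Hence δ ≥ (6/13)^(1/2) ≈ 0.679.

0.679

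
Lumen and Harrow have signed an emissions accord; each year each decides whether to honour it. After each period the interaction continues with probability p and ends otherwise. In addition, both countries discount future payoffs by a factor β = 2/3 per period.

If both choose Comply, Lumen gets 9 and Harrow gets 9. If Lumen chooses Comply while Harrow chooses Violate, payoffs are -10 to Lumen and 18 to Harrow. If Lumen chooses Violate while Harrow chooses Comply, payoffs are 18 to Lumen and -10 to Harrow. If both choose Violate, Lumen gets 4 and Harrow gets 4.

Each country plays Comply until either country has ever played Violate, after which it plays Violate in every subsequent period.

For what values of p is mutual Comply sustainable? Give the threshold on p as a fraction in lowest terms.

With continuation probability p and discount β, the effective per-period discount factor is βp.
Grim-trigger IC: βp ≥ (18−9)/(18−4) = 9/14.
So p ≥ (9/14)/(2/3) = 27/28.

27/28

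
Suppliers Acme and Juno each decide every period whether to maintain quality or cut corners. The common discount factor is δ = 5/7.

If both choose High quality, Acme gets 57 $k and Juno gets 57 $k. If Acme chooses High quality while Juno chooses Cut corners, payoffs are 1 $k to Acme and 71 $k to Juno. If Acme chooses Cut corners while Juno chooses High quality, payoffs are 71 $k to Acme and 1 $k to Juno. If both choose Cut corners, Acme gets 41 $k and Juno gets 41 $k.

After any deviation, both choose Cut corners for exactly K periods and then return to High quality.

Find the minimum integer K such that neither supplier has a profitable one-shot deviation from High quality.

IC: δ(1−δ^K)/(1−δ) ≥ (71−57)/(57−41) = 7/8.
With δ = 5/7: need 1 − δ^K ≥ 7/8·(1−5/7)/(5/7), i.e. δ^K ≤ 0.6500.
Since (5/7)^1 = 0.7143 and (5/7)^2 = 0.5102, the smallest such K is 2.

2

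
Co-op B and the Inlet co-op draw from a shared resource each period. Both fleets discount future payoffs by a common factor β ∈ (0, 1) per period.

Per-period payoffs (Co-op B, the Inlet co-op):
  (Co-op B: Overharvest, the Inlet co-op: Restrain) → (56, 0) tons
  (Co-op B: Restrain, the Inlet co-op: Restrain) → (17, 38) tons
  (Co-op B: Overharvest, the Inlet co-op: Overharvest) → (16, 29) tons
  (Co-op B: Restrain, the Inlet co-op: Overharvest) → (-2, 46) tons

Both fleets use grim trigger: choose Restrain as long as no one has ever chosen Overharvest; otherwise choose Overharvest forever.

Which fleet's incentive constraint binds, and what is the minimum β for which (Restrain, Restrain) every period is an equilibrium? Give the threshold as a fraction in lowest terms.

Co-op B; β ≥ 39/40

For Co-op B: deviation gain 56−17 = 39, per-period punishment loss 17−16 = 1. IC gives β ≥ 39/40.
For the Inlet co-op: gain 8, loss 9 per period, so β ≥ 8/17.
The tighter constraint is Co-op B's, so cooperation needs β ≥ 39/40.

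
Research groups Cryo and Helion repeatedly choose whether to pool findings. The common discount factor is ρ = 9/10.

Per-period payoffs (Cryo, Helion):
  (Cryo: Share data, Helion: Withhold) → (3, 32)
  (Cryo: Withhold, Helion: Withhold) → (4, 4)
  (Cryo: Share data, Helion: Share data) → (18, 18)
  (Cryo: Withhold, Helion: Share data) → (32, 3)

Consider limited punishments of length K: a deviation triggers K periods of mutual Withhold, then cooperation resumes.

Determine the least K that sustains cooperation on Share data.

2

Need Σ_{k=1}^{K} ρ^k ≥ (32−18)/(18−4) = 1.0000 at ρ = 9/10.
At K = 1 the sum is 0.9000 < 1.0000; at K = 2 it is 1.7100 ≥ 1.0000.
So the minimum punishment length is K = 2.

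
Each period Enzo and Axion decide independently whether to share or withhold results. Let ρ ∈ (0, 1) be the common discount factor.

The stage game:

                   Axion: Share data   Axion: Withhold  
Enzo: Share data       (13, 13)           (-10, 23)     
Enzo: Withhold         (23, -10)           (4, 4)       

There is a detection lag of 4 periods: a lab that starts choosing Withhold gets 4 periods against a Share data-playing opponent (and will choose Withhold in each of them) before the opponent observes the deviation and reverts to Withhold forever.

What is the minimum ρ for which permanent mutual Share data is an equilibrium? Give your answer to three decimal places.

0.852

A deviator earns 23 for 4 periods, then 4 forever; cooperating earns 13 forever. Multiplying the IC by (1−ρ):
13 ≥ 23(1−ρ^4) + 4ρ^4, so 19·ρ^4 ≥ 10 and ρ^4 ≥ 10/19.
ρ ≥ (10/19)^(1/4) ≈ 0.852.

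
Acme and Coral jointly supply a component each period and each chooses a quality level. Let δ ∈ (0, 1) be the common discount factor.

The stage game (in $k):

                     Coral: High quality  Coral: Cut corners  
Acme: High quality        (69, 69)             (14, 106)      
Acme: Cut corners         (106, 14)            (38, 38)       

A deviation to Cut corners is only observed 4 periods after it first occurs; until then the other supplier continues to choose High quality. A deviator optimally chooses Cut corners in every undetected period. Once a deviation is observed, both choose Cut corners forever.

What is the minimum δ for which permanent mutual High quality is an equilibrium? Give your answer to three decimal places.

0.859

The best deviation is to choose Cut corners for all 4 undetected periods, earning 106 each, then 38 forever once detected.
Deviation value: 106(1−δ^4)/(1−δ) + 38δ^4/(1−δ); cooperation value: 69/(1−δ).
IC: 69 ≥ 106(1−δ^4) + 38δ^4 = 106 − 68δ^4.
So δ^4 ≥ 37/68, giving δ ≥ (37/68)^(1/4) ≈ 0.859.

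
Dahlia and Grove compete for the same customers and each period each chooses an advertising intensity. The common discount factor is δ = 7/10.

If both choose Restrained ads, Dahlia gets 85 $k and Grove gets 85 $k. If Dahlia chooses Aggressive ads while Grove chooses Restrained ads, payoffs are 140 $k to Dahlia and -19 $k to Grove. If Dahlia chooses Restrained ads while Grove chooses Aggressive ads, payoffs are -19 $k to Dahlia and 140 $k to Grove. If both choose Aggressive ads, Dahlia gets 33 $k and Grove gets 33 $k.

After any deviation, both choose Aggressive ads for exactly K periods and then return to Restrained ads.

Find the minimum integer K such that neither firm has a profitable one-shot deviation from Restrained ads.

Need Σ_{k=1}^{K} δ^k ≥ (140−85)/(85−33) = 1.0577 at δ = 7/10.
At K = 1 the sum is 0.7000 < 1.0577; at K = 2 it is 1.1900 ≥ 1.0577.
So the minimum punishment length is K = 2.

2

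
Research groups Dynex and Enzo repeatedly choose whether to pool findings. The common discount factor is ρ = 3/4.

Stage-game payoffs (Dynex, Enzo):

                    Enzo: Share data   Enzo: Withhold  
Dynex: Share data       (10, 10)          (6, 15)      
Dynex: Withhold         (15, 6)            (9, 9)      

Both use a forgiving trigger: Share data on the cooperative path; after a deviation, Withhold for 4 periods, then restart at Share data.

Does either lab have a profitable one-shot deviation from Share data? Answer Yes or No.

Comparing payoff streams over the 5 periods until play realigns: cooperate → 10(1+ρ+…+ρ^4); deviate → 15 + 9(ρ+…+ρ^4).
Cooperation is sustained iff (10−9)(ρ+…+ρ^4) ≥ 15−10.
ρ+…+ρ^4 = 3/4·(1−(3/4)^4)/(1−3/4) = 2.0508, and (15−10)/(10−9) = 5.0000.
2.0508 < 5.0000, so cooperation is not sustainable.

Yes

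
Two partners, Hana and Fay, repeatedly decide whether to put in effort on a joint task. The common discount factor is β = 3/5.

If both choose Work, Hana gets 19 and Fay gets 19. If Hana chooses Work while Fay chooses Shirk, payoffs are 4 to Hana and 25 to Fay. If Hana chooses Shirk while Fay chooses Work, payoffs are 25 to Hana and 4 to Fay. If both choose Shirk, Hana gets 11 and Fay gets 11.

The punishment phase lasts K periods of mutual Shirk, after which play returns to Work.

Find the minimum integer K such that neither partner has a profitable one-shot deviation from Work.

2

IC: β(1−β^K)/(1−β) ≥ (25−19)/(19−11) = 3/4.
With β = 3/5: need 1 − β^K ≥ 3/4·(1−3/5)/(3/5), i.e. β^K ≤ 0.5000.
Since (3/5)^1 = 0.6000 and (3/5)^2 = 0.3600, the smallest such K is 2.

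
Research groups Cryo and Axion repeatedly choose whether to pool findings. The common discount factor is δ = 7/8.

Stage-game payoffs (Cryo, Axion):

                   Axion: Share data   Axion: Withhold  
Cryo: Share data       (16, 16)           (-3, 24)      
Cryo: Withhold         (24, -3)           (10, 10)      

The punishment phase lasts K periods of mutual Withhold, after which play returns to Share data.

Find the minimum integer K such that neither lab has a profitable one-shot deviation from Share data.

2

Need Σ_{k=1}^{K} δ^k ≥ (24−16)/(16−10) = 1.3333 at δ = 7/8.
At K = 1 the sum is 0.8750 < 1.3333; at K = 2 it is 1.6406 ≥ 1.3333.
So the minimum punishment length is K = 2.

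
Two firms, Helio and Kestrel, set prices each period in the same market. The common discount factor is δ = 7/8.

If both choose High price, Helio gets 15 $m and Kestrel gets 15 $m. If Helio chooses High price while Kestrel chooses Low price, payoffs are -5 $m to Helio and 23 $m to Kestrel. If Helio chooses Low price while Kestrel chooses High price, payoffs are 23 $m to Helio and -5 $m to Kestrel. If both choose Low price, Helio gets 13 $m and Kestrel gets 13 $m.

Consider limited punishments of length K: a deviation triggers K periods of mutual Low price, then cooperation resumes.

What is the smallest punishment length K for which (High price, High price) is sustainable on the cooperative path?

No profitable deviation requires (15−13)(δ+…+δ^K) ≥ 23−15, i.e. δ+…+δ^K ≥ 4 ≈ 4.0000.
With δ = 7/8, the partial sums are K=1: 0.8750, K=2: 1.6406, …, K=5: 3.4096, K=6: 3.8584, K=7: 4.2511.
K = 7 is the first length at which the sum reaches 4.0000.

7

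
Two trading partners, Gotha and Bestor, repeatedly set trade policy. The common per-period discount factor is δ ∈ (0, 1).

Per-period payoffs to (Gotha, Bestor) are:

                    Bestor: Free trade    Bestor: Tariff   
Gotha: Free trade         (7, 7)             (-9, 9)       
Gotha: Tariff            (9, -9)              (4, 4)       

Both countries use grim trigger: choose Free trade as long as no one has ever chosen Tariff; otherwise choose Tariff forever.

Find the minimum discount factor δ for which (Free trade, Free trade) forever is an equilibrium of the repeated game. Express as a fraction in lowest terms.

One-period gain from deviating is 9 − 7 = 2. The loss is 7 − 4 = 3 in every subsequent period, with present value 3·δ/(1−δ).
Deviation is unprofitable when 3·δ/(1−δ) ≥ 2, i.e. δ/(1−δ) ≥ 2/3.
Equivalently δ ≥ 2/(2+3) = 2/5.

2/5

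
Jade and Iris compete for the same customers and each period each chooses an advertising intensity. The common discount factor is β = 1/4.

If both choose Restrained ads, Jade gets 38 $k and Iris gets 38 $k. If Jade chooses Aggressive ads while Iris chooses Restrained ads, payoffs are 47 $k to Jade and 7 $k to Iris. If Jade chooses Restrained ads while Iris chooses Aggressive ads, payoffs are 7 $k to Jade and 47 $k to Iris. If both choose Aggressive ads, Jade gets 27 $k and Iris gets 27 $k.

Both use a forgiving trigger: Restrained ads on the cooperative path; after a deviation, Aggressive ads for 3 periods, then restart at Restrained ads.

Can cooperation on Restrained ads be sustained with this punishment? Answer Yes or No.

Comparing payoff streams over the 4 periods until play realigns: cooperate → 38(1+β+…+β^3); deviate → 47 + 27(β+…+β^3).
Cooperation is sustained iff (38−27)(β+…+β^3) ≥ 47−38.
β+…+β^3 = 1/4·(1−(1/4)^3)/(1−1/4) = 0.3281, and (47−38)/(38−27) = 0.8182.
0.3281 < 0.8182, so cooperation is not sustainable.

No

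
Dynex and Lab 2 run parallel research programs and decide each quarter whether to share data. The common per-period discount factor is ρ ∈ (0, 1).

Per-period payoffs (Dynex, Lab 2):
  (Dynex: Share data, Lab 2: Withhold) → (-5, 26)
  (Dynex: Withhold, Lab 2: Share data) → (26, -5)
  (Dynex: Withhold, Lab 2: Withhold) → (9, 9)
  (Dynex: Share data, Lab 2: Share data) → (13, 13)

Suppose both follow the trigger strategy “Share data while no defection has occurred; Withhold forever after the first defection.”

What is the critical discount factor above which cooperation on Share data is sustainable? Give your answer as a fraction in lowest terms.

13/17

Cooperation forever yields 13 each period: 13/(1−ρ).
Deviating yields 26 once, then 9 forever: 26 + 9ρ/(1−ρ).
No profitable deviation requires 13/(1−ρ) ≥ 26 + 9ρ/(1−ρ).
Multiplying by (1−ρ): 13 ≥ 26(1−ρ) + 9ρ = 26 − 17ρ.
So 17ρ ≥ 13, i.e. ρ ≥ 13/17.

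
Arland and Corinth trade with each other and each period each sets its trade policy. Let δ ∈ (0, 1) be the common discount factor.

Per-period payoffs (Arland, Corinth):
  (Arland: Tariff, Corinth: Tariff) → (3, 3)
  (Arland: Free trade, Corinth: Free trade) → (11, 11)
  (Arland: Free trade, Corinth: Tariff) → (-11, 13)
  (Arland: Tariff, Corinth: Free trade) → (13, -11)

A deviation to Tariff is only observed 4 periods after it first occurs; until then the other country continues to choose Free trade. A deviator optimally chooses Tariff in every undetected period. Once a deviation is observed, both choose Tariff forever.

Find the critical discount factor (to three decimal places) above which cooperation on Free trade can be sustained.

0.669

Deviating for the 4 undetected periods gains 13−11 = 2 per period over cooperation, then loses 11−3 = 8 per period forever once punishment starts.
Gain: 2(1 + δ + … + δ^3); loss: 8·δ^4/(1−δ).
No profitable deviation ⇔ 2(1−δ^4) ≤ 8·δ^4, i.e. δ^4 ≥ 2/(2+8) = 1/5.
Hence δ ≥ (1/5)^(1/4) ≈ 0.669.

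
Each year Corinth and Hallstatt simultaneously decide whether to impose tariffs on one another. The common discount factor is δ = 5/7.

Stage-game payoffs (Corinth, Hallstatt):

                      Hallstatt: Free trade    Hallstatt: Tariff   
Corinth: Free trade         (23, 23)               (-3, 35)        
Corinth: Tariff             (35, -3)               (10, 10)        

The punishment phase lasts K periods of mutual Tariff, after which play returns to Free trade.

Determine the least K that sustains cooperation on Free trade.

2

No profitable deviation requires (23−10)(δ+…+δ^K) ≥ 35−23, i.e. δ+…+δ^K ≥ 12/13 ≈ 0.9231.
With δ = 5/7, the partial sums are K=1: 0.7143, K=2: 1.2245.
K = 2 is the first length at which the sum reaches 0.9231.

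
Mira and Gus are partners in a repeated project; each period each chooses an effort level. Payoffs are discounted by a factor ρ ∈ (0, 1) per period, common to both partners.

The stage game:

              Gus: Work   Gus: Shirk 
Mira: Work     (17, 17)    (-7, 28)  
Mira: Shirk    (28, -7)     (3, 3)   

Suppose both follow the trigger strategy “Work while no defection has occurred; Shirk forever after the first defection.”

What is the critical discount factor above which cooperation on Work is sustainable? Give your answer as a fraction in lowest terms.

11/25

One-period gain from deviating is 28 − 17 = 11. The loss is 17 − 3 = 14 in every subsequent period, with present value 14·ρ/(1−ρ).
Deviation is unprofitable when 14·ρ/(1−ρ) ≥ 11, i.e. ρ/(1−ρ) ≥ 11/14.
Equivalently ρ ≥ 11/(11+14) = 11/25.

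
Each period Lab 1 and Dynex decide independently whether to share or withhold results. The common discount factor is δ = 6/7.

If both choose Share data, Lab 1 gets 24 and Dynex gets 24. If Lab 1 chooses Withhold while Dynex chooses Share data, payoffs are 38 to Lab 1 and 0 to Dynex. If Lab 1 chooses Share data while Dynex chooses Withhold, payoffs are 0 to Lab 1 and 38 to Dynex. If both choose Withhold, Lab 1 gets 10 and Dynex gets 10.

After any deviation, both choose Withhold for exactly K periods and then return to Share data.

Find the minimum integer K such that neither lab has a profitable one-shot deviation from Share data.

2

IC: δ(1−δ^K)/(1−δ) ≥ (38−24)/(24−10) = 1.
With δ = 6/7: need 1 − δ^K ≥ 1·(1−6/7)/(6/7), i.e. δ^K ≤ 0.8333.
Since (6/7)^1 = 0.8571 and (6/7)^2 = 0.7347, the smallest such K is 2.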